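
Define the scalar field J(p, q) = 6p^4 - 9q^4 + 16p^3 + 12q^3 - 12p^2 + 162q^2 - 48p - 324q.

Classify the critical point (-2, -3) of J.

The mixed partial ∂²J/∂p∂q is 0, so the Hessian at any point is diag(J_pp, J_qq) = diag(24(3p^2 + 4p - 1), 36(-3q^2 + 2q + 9)).
At (-2, -3): H = diag(72, -864).
The eigenvalues have opposite signs, so H is indefinite: a saddle point.

saddle point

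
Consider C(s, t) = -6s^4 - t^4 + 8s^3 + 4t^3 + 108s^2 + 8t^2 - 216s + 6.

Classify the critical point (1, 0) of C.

local minimum

The mixed partial ∂²C/∂s∂t is 0, so the Hessian at any point is diag(C_ss, C_tt) = diag(24(-3s^2 + 2s + 9), 4(-3t^2 + 6t + 4)).
At (1, 0): H = diag(192, 16).
Both eigenvalues are positive, so H is positive definite: a local minimum.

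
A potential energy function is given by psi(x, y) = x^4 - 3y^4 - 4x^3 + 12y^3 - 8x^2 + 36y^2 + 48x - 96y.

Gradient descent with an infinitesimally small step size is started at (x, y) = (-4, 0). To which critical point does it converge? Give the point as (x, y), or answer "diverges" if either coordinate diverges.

psi is separable, so gradient descent decouples: x follows -∂psi/∂x, y follows -∂psi/∂y.
∂psi/∂x = 4(x - 3)(x - 2)(x + 2); at x=-4 this is -336, so x increases.
∂psi/∂y = -12(y - 4)(y - 1)(y + 2); at y=0 this is -96, so y increases.
x converges to its nearest critical value -2 (a local min of the x-part); y converges to 1. The iterate converges to (-2, 1).

(-2, 1)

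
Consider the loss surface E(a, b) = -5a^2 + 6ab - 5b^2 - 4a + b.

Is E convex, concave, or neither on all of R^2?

concave

E is quadratic, so its Hessian is the constant matrix H = [[-10, 6], [6, -10]].
det(H) = 64, tr(H) = -20.
det(H) > 0 and tr(H) < 0, so H is negative definite everywhere: concave.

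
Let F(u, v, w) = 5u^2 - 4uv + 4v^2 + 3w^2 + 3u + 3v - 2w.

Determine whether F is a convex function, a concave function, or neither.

convex

F is quadratic, so its Hessian is the constant matrix H = [[10, -4, 0], [-4, 8, 0], [0, 0, 6]].
Leading principal minors: 10, 64, 384.
All positive ⇒ H ≻ 0 ⇒ convex.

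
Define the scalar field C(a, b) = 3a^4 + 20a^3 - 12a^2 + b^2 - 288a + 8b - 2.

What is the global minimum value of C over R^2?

-434

C(a,b) separates as P(a) + Q(b) − 2, so its minimum is min P + min Q − 2.
P'(a) = 12(a - 2)(a + 3)(a + 4) vanishes at a ∈ {-4, -3, 2}; Q'(b) = 2b + 8 vanishes at b ∈ {-4}.
Local minima of P (where P''>0): P(-4)=448, P(2)=-416. Local minima of Q: Q(-4)=-16.
So the global minimum of C is P(2) + Q(-4) − 2 = -416 − 16 − 2 = -434, attained at (2, -4).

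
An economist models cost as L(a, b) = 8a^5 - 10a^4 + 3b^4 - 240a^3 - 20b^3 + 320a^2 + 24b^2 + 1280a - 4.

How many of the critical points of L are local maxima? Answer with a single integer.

2

L separates as a function of a plus a function of b, so ∇L=0 decouples.
∂L/∂a = 40(a - 4)(a - 2)(a + 1)(a + 4) = 0 at a ∈ {-4, -1, 2, 4}; ∂L/∂b = 12b(b - 4)(b - 1) = 0 at b ∈ {0, 1, 4}.
The Hessian is diagonal: diag(L_aa, L_bb). Second derivatives: L_aa(-4)=-5760, L_aa(-1)=1800, L_aa(2)=-1440, L_aa(4)=3200; L_bb(0)=48, L_bb(1)=-36, L_bb(4)=144.
Local maxima occur where both diagonal entries negative: (-4, 1), (2, 1). Count: 2.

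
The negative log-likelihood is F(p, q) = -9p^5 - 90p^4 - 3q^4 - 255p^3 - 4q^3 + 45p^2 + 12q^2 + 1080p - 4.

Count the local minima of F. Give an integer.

2

F separates as a function of p plus a function of q, so ∇F=0 decouples.
∂F/∂p = -45(p - 1)(p + 2)(p + 3)(p + 4) = 0 at p ∈ {-4, -3, -2, 1}; ∂F/∂q = -12q(q - 1)(q + 2) = 0 at q ∈ {-2, 0, 1}.
The Hessian is diagonal: diag(F_pp, F_qq). Second derivatives: F_pp(-4)=450, F_pp(-3)=-180, F_pp(-2)=270, F_pp(1)=-2700; F_qq(-2)=-72, F_qq(0)=24, F_qq(1)=-36.
Local minima occur where both diagonal entries positive: (-4, 0), (-2, 0). Count: 2.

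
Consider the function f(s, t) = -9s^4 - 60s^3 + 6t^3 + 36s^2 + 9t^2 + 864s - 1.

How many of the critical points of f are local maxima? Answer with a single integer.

2

f separates as a function of s plus a function of t, so ∇f=0 decouples.
∂f/∂s = -36(s - 2)(s + 3)(s + 4) = 0 at s ∈ {-4, -3, 2}; ∂f/∂t = 18t(t + 1) = 0 at t ∈ {-1, 0}.
The Hessian is diagonal: diag(f_ss, f_tt). Second derivatives: f_ss(-4)=-216, f_ss(-3)=180, f_ss(2)=-1080; f_tt(-1)=-18, f_tt(0)=18.
Local maxima occur where both diagonal entries negative: (-4, -1), (2, -1). Count: 2.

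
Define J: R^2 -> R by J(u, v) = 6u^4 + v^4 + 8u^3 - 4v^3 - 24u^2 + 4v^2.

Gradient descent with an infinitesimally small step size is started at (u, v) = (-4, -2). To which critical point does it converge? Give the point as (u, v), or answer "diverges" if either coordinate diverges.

J is separable, so gradient descent decouples: u follows -∂J/∂u, v follows -∂J/∂v.
∂J/∂u = 24u(u - 1)(u + 2); at u=-4 this is -960, so u increases.
∂J/∂v = 4v(v - 2)(v - 1); at v=-2 this is -96, so v increases.
u converges to its nearest critical value -2 (a local min of the u-part); v converges to 0. The iterate converges to (-2, 0).

(-2, 0)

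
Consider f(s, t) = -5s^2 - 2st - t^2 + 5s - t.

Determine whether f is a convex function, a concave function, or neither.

f is quadratic, so its Hessian is the constant matrix H = [[-10, -2], [-2, -2]].
det(H) = 16, tr(H) = -12.
det(H) > 0 and tr(H) < 0, so H is negative definite everywhere: concave.

concave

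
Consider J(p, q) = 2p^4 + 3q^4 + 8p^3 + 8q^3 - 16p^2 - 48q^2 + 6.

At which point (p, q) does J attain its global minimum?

(-4, -4)

J(p,q) separates as A(p) + B(q) + 6, so its minimum is min A + min B + 6.
A'(p) = 8p(p - 1)(p + 4) vanishes at p ∈ {-4, 0, 1}; B'(q) = 12q(q - 2)(q + 4) vanishes at q ∈ {-4, 0, 2}.
Local minima of A (where A''>0): A(-4)=-256, A(1)=-6. Local minima of B: B(-4)=-512, B(2)=-80.
So the global minimum of J is A(-4) + B(-4) + 6 = -256 − 512 + 6 = -762, attained at (-4, -4).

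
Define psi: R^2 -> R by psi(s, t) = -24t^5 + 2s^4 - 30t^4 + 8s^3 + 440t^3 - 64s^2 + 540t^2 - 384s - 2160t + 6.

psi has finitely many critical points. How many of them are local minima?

psi separates as a function of s plus a function of t, so ∇psi=0 decouples.
∂psi/∂s = 8(s - 4)(s + 3)(s + 4) = 0 at s ∈ {-4, -3, 4}; ∂psi/∂t = -120(t - 3)(t - 1)(t + 2)(t + 3) = 0 at t ∈ {-3, -2, 1, 3}.
The Hessian is diagonal: diag(psi_ss, psi_tt). Second derivatives: psi_ss(-4)=64, psi_ss(-3)=-56, psi_ss(4)=448; psi_tt(-3)=2880, psi_tt(-2)=-1800, psi_tt(1)=2880, psi_tt(3)=-7200.
Local minima occur where both diagonal entries positive: (-4, -3), (-4, 1), (4, -3), (4, 1). Count: 4.

4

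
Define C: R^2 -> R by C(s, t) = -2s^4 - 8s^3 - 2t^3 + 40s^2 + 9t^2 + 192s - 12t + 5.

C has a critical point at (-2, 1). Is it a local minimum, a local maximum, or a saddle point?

The mixed partial ∂²C/∂s∂t is 0, so the Hessian at any point is diag(C_ss, C_tt) = diag(8(-3s^2 - 6s + 10), 6(-2t + 3)).
At (-2, 1): H = diag(80, 6).
Both eigenvalues are positive, so H is positive definite: a local minimum.

local minimum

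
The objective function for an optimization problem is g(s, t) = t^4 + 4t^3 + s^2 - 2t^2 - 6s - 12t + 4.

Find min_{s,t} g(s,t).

g(s,t) separates as P(s) + Q(t) + 4, so its minimum is min P + min Q + 4.
P'(s) = 2s - 6 vanishes at s ∈ {3}; Q'(t) = 4(t - 1)(t + 1)(t + 3) vanishes at t ∈ {-3, -1, 1}.
Local minima of P (where P''>0): P(3)=-9. Local minima of Q: Q(-3)=-9, Q(1)=-9.
So the global minimum of g is P(3) + Q(-3) + 4 = -9 − 9 + 4 = -14, attained at (3, -3).

-14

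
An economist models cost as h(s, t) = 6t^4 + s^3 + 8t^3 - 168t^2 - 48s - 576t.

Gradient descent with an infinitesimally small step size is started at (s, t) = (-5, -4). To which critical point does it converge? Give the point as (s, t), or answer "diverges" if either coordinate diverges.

h is separable, so gradient descent decouples: s follows -∂h/∂s, t follows -∂h/∂t.
∂h/∂s = 3(s - 4)(s + 4); at s=-5 this is 27, so s decreases.
∂h/∂t = 24(t - 4)(t + 2)(t + 3); at t=-4 this is -384, so t increases.
The s-coordinate has no critical point in that direction and runs off to infinity.

diverges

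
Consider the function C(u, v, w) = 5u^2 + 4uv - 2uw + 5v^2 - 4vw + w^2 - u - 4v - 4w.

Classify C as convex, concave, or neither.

convex

C is quadratic, so its Hessian is the constant matrix H = [[10, 4, -2], [4, 10, -4], [-2, -4, 2]].
Leading principal minors: 10, 84, 32.
All positive ⇒ H ≻ 0 ⇒ convex.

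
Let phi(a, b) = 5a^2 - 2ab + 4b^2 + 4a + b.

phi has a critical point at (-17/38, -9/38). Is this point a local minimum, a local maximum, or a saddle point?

local minimum

The Hessian of phi is constant: H = [[10, -2], [-2, 8]].
det(H) = 10·8 − (-2)² = 76.
det(H) > 0 and tr(H) = 18 > 0, so H is positive definite and the point is a local minimum.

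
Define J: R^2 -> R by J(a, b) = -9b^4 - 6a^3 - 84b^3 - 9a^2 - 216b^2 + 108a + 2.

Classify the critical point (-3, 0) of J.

The mixed partial ∂²J/∂a∂b is 0, so the Hessian at any point is diag(J_aa, J_bb) = diag(-18(2a + 1), -36(3b^2 + 14b + 12)).
At (-3, 0): H = diag(90, -432).
The eigenvalues have opposite signs, so H is indefinite: a saddle point.

saddle point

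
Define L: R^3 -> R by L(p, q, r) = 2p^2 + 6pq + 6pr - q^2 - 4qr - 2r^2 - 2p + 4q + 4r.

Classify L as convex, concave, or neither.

neither

L is quadratic, so its Hessian is the constant matrix H = [[4, 6, 6], [6, -2, -4], [6, -4, -4]].
Leading principal minors: 4, -44, -104.
Neither pattern holds ⇒ H is indefinite ⇒ neither convex nor concave.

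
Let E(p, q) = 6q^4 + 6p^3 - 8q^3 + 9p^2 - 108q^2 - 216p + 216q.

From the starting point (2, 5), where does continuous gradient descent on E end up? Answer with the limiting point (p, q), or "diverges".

E is separable, so gradient descent decouples: p follows -∂E/∂p, q follows -∂E/∂q.
∂E/∂p = 18(p - 3)(p + 4); at p=2 this is -108, so p increases.
∂E/∂q = 24(q - 3)(q - 1)(q + 3); at q=5 this is 1536, so q decreases.
p converges to its nearest critical value 3 (a local min of the p-part); q converges to 3. The iterate converges to (3, 3).

(3, 3)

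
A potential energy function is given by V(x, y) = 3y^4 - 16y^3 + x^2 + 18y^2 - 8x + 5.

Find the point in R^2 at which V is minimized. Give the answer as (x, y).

V(x,y) separates as P(x) + Q(y) + 5, so its minimum is min P + min Q + 5.
P'(x) = 2x - 8 vanishes at x ∈ {4}; Q'(y) = 12y(y - 3)(y - 1) vanishes at y ∈ {0, 1, 3}.
Local minima of P (where P''>0): P(4)=-16. Local minima of Q: Q(0)=0, Q(3)=-27.
So the global minimum of V is P(4) + Q(3) + 5 = -16 − 27 + 5 = -38, attained at (4, 3).

(4, 3)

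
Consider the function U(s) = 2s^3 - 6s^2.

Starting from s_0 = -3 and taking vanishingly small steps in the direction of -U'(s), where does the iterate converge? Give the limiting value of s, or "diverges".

diverges

U'(s) = 6s(s - 2), so U'(-3) = 90.
Gradient descent moves in the -U' direction, i.e. s is decreasing.
There is no critical point below s=-3, and U' keeps the same sign, so the iterate runs off to −∞.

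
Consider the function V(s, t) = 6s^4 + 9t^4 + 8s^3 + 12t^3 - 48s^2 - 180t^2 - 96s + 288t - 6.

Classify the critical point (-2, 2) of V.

The mixed partial ∂²V/∂s∂t is 0, so the Hessian at any point is diag(V_ss, V_tt) = diag(24(3s^2 + 2s - 4), 36(3t^2 + 2t - 10)).
At (-2, 2): H = diag(96, 216).
Both eigenvalues are positive, so H is positive definite: a local minimum.

local minimum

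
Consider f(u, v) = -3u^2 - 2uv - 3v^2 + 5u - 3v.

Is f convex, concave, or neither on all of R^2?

concave

f is quadratic, so its Hessian is the constant matrix H = [[-6, -2], [-2, -6]].
det(H) = 32, tr(H) = -12.
det(H) > 0 and tr(H) < 0, so H is negative definite everywhere: concave.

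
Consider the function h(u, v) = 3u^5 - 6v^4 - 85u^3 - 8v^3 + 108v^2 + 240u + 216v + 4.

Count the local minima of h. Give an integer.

2

h separates as a function of u plus a function of v, so ∇h=0 decouples.
∂h/∂u = 15(u - 4)(u - 1)(u + 1)(u + 4) = 0 at u ∈ {-4, -1, 1, 4}; ∂h/∂v = -24(v - 3)(v + 1)(v + 3) = 0 at v ∈ {-3, -1, 3}.
The Hessian is diagonal: diag(h_uu, h_vv). Second derivatives: h_uu(-4)=-1800, h_uu(-1)=450, h_uu(1)=-450, h_uu(4)=1800; h_vv(-3)=-288, h_vv(-1)=192, h_vv(3)=-576.
Local minima occur where both diagonal entries positive: (-1, -1), (4, -1). Count: 2.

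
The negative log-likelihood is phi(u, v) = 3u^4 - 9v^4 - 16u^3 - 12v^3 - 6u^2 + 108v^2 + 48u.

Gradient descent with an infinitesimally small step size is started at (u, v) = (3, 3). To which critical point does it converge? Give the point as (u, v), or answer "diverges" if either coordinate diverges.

diverges

phi is separable, so gradient descent decouples: u follows -∂phi/∂u, v follows -∂phi/∂v.
∂phi/∂u = 12(u - 4)(u - 1)(u + 1); at u=3 this is -96, so u increases.
∂phi/∂v = -36v(v - 2)(v + 3); at v=3 this is -648, so v increases.
The v-coordinate has no critical point in that direction and runs off to infinity.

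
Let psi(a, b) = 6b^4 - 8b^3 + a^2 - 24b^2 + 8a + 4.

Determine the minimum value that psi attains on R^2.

psi(a,b) separates as P(a) + Q(b) + 4, so its minimum is min P + min Q + 4.
P'(a) = 2a + 8 vanishes at a ∈ {-4}; Q'(b) = 24b(b - 2)(b + 1) vanishes at b ∈ {-1, 0, 2}.
Local minima of P (where P''>0): P(-4)=-16. Local minima of Q: Q(-1)=-10, Q(2)=-64.
So the global minimum of psi is P(-4) + Q(2) + 4 = -16 − 64 + 4 = -76, attained at (-4, 2).

-76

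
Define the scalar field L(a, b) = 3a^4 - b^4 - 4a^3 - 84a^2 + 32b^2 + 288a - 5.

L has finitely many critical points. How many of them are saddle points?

5

L separates as a function of a plus a function of b, so ∇L=0 decouples.
∂L/∂a = 12(a - 3)(a - 2)(a + 4) = 0 at a ∈ {-4, 2, 3}; ∂L/∂b = -4b(b - 4)(b + 4) = 0 at b ∈ {-4, 0, 4}.
The Hessian is diagonal: diag(L_aa, L_bb). Second derivatives: L_aa(-4)=504, L_aa(2)=-72, L_aa(3)=84; L_bb(-4)=-128, L_bb(0)=64, L_bb(4)=-128.
Saddle points occur where the two diagonal entries have opposite signs: (-4, -4), (-4, 4), (2, 0), (3, -4), (3, 4). Count: 5.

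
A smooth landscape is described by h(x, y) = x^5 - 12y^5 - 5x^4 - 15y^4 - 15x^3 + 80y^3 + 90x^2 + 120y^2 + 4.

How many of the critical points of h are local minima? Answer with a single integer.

h separates as a function of x plus a function of y, so ∇h=0 decouples.
∂h/∂x = 5x(x - 4)(x - 3)(x + 3) = 0 at x ∈ {-3, 0, 3, 4}; ∂h/∂y = -60y(y - 2)(y + 1)(y + 2) = 0 at y ∈ {-2, -1, 0, 2}.
The Hessian is diagonal: diag(h_xx, h_yy). Second derivatives: h_xx(-3)=-630, h_xx(0)=180, h_xx(3)=-90, h_xx(4)=140; h_yy(-2)=480, h_yy(-1)=-180, h_yy(0)=240, h_yy(2)=-1440.
Local minima occur where both diagonal entries positive: (0, -2), (0, 0), (4, -2), (4, 0). Count: 4.

4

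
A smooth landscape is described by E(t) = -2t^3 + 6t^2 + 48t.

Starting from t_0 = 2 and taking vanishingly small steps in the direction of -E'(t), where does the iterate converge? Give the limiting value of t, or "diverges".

-2

E'(t) = -6(t - 4)(t + 2), so E'(2) = 48.
Gradient descent moves in the -E' direction, i.e. t is decreasing.
The nearest critical point in that direction is t = -2, where E'' = 36 > 0 (a local minimum). The iterate converges there.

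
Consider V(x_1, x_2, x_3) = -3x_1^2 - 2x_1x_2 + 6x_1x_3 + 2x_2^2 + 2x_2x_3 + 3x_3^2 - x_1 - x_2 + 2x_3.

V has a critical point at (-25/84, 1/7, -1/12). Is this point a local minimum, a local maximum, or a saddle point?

saddle point

The Hessian is constant: H = [[-6, -2, 6], [-2, 4, 2], [6, 2, 6]].
Leading principal minors: Δ₁ = -6, Δ₂ = -28, Δ₃ = -336.
The minors fit neither the all-positive nor the alternating-sign pattern, so H is indefinite: a saddle point.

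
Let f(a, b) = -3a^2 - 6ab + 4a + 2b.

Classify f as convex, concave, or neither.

neither

f is quadratic, so its Hessian is the constant matrix H = [[-6, -6], [-6, 0]].
det(H) = -36, tr(H) = -6.
det(H) < 0, so H is indefinite: neither convex nor concave.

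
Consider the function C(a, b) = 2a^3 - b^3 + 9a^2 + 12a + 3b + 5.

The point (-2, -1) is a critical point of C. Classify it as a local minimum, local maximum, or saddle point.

The mixed partial ∂²C/∂a∂b is 0, so the Hessian at any point is diag(C_aa, C_bb) = diag(6(2a + 3), -6b).
At (-2, -1): H = diag(-6, 6).
The eigenvalues have opposite signs, so H is indefinite: a saddle point.

saddle point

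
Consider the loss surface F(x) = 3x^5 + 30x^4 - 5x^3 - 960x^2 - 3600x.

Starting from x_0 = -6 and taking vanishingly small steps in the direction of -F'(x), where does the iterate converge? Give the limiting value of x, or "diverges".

F'(x) = 15(x - 4)(x + 3)(x + 4)(x + 5), so F'(-6) = 900.
Gradient descent moves in the -F' direction, i.e. x is decreasing.
There is no critical point below x=-6, and F' keeps the same sign, so the iterate runs off to −∞.

diverges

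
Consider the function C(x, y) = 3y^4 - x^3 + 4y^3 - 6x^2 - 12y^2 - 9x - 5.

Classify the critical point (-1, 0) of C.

local maximum

The mixed partial ∂²C/∂x∂y is 0, so the Hessian at any point is diag(C_xx, C_yy) = diag(-6(x + 2), 12(3y^2 + 2y - 2)).
At (-1, 0): H = diag(-6, -24).
Both eigenvalues are negative, so H is negative definite: a local maximum.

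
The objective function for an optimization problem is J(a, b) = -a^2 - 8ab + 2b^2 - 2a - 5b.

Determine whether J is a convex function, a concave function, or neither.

neither

J is quadratic, so its Hessian is the constant matrix H = [[-2, -8], [-8, 4]].
det(H) = -72, tr(H) = 2.
det(H) < 0, so H is indefinite: neither convex nor concave.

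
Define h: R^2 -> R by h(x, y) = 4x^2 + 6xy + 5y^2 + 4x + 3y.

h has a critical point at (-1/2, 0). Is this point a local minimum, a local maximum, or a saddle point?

The Hessian of h is constant: H = [[8, 6], [6, 10]].
det(H) = 8·10 − 6² = 44.
det(H) > 0 and tr(H) = 18 > 0, so H is positive definite and the point is a local minimum.

local minimum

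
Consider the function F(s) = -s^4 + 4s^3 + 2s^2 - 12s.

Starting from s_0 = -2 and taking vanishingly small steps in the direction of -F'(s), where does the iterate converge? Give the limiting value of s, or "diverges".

diverges

F'(s) = -4(s - 3)(s - 1)(s + 1), so F'(-2) = 60.
Gradient descent moves in the -F' direction, i.e. s is decreasing.
There is no critical point below s=-2, and F' keeps the same sign, so the iterate runs off to −∞.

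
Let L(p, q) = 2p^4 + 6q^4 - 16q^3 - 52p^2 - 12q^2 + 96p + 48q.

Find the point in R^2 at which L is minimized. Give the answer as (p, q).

(-4, -1)

L(p,q) separates as A(p) + B(q), so its minimum is min A + min B.
A'(p) = 8(p - 3)(p - 1)(p + 4) vanishes at p ∈ {-4, 1, 3}; B'(q) = 24(q - 2)(q - 1)(q + 1) vanishes at q ∈ {-1, 1, 2}.
Local minima of A (where A''>0): A(-4)=-704, A(3)=-18. Local minima of B: B(-1)=-38, B(2)=16.
So the global minimum of L is A(-4) + B(-1) = -704 − 38 = -742, attained at (-4, -1).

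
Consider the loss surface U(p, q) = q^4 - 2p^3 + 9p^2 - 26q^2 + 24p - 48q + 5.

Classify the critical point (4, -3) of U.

The mixed partial ∂²U/∂p∂q is 0, so the Hessian at any point is diag(U_pp, U_qq) = diag(6(-2p + 3), 4(3q^2 - 13)).
At (4, -3): H = diag(-30, 56).
The eigenvalues have opposite signs, so H is indefinite: a saddle point.

saddle point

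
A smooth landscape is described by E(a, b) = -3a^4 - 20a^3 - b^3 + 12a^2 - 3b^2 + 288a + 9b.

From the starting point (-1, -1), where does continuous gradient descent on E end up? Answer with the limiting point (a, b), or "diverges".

(-3, -3)

E is separable, so gradient descent decouples: a follows -∂E/∂a, b follows -∂E/∂b.
∂E/∂a = -12(a - 2)(a + 3)(a + 4); at a=-1 this is 216, so a decreases.
∂E/∂b = -3(b - 1)(b + 3); at b=-1 this is 12, so b decreases.
a converges to its nearest critical value -3 (a local min of the a-part); b converges to -3. The iterate converges to (-3, -3).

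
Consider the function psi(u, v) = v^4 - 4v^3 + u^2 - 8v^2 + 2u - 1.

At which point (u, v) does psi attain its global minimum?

psi(u,v) separates as P(u) + Q(v) − 1, so its minimum is min P + min Q − 1.
P'(u) = 2u + 2 vanishes at u ∈ {-1}; Q'(v) = 4v(v - 4)(v + 1) vanishes at v ∈ {-1, 0, 4}.
Local minima of P (where P''>0): P(-1)=-1. Local minima of Q: Q(-1)=-3, Q(4)=-128.
So the global minimum of psi is P(-1) + Q(4) − 1 = -1 − 128 − 1 = -130, attained at (-1, 4).

(-1, 4)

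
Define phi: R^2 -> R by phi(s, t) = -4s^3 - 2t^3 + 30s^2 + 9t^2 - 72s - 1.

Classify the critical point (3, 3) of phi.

The mixed partial ∂²phi/∂s∂t is 0, so the Hessian at any point is diag(phi_ss, phi_tt) = diag(12(-2s + 5), 6(-2t + 3)).
At (3, 3): H = diag(-12, -18).
Both eigenvalues are negative, so H is negative definite: a local maximum.

local maximum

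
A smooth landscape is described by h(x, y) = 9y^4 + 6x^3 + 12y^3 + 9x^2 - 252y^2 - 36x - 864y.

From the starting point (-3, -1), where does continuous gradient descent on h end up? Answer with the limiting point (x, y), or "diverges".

diverges

h is separable, so gradient descent decouples: x follows -∂h/∂x, y follows -∂h/∂y.
∂h/∂x = 18(x - 1)(x + 2); at x=-3 this is 72, so x decreases.
∂h/∂y = 36(y - 4)(y + 2)(y + 3); at y=-1 this is -360, so y increases.
The x-coordinate has no critical point in that direction and runs off to infinity.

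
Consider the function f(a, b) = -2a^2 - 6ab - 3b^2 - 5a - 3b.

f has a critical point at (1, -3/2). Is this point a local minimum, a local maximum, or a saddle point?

saddle point

The Hessian of f is constant: H = [[-4, -6], [-6, -6]].
det(H) = (-4)·(-6) − (-6)² = -12.
Since det(H) < 0, H is indefinite and the critical point is a saddle point.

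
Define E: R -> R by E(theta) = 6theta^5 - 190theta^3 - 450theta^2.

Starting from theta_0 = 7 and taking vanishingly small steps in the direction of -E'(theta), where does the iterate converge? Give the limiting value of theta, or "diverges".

E'(theta) = 30theta(theta - 5)(theta + 2)(theta + 3), so E'(7) = 37800.
Gradient descent moves in the -E' direction, i.e. theta is decreasing.
The nearest critical point in that direction is theta = 5, where E'' = 8400 > 0 (a local minimum). The iterate converges there.

5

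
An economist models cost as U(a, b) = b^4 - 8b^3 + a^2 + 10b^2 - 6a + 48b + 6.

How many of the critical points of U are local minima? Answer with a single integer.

U separates as a function of a plus a function of b, so ∇U=0 decouples.
∂U/∂a = 2(a - 3) = 0 at a ∈ {3}; ∂U/∂b = 4(b - 4)(b - 3)(b + 1) = 0 at b ∈ {-1, 3, 4}.
The Hessian is diagonal: diag(U_aa, U_bb). Second derivatives: U_aa(3)=2; U_bb(-1)=80, U_bb(3)=-16, U_bb(4)=20.
Local minima occur where both diagonal entries positive: (3, -1), (3, 4). Count: 2.

2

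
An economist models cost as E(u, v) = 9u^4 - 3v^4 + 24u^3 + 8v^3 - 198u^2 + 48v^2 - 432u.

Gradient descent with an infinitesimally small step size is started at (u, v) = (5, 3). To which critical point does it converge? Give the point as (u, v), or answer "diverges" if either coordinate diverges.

(3, 0)

E is separable, so gradient descent decouples: u follows -∂E/∂u, v follows -∂E/∂v.
∂E/∂u = 36(u - 3)(u + 1)(u + 4); at u=5 this is 3888, so u decreases.
∂E/∂v = -12v(v - 4)(v + 2); at v=3 this is 180, so v decreases.
u converges to its nearest critical value 3 (a local min of the u-part); v converges to 0. The iterate converges to (3, 0).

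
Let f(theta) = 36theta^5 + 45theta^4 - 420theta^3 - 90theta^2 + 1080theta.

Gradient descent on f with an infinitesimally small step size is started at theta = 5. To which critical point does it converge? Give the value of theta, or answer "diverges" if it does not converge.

f'(theta) = 180(theta - 2)(theta - 1)(theta + 1)(theta + 3), so f'(5) = 103680.
Gradient descent moves in the -f' direction, i.e. theta is decreasing.
The nearest critical point in that direction is theta = 2, where f'' = 2700 > 0 (a local minimum). The iterate converges there.

2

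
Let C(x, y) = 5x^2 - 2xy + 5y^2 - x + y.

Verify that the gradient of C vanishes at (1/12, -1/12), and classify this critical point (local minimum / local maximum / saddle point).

∇C = (10x - 2y - 1, -2x + 10y + 1); substituting (1/12, -1/12) gives ∇C = (0, 0), so (1/12, -1/12) is indeed a critical point.
The Hessian of C is constant: H = [[10, -2], [-2, 10]].
det(H) = 10·10 − (-2)² = 96.
det(H) > 0 and tr(H) = 20 > 0, so H is positive definite and the point is a local minimum.

local minimum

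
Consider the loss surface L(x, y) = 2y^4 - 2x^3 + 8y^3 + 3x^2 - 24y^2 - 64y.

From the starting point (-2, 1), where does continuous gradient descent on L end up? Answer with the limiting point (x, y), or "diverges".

L is separable, so gradient descent decouples: x follows -∂L/∂x, y follows -∂L/∂y.
∂L/∂x = -6x(x - 1); at x=-2 this is -36, so x increases.
∂L/∂y = 8(y - 2)(y + 1)(y + 4); at y=1 this is -80, so y increases.
x converges to its nearest critical value 0 (a local min of the x-part); y converges to 2. The iterate converges to (0, 2).

(0, 2)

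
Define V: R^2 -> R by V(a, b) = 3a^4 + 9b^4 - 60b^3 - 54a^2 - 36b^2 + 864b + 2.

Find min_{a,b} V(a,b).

V(a,b) separates as P(a) + Q(b) + 2, so its minimum is min P + min Q + 2.
P'(a) = 12a(a - 3)(a + 3) vanishes at a ∈ {-3, 0, 3}; Q'(b) = 36(b - 4)(b - 3)(b + 2) vanishes at b ∈ {-2, 3, 4}.
Local minima of P (where P''>0): P(-3)=-243, P(3)=-243. Local minima of Q: Q(-2)=-1248, Q(4)=1344.
So the global minimum of V is P(-3) + Q(-2) + 2 = -243 − 1248 + 2 = -1489, attained at (-3, -2).

-1489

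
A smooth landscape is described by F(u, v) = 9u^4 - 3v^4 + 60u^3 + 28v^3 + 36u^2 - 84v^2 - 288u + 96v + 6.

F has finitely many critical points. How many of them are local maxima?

2

F separates as a function of u plus a function of v, so ∇F=0 decouples.
∂F/∂u = 36(u - 1)(u + 2)(u + 4) = 0 at u ∈ {-4, -2, 1}; ∂F/∂v = -12(v - 4)(v - 2)(v - 1) = 0 at v ∈ {1, 2, 4}.
The Hessian is diagonal: diag(F_uu, F_vv). Second derivatives: F_uu(-4)=360, F_uu(-2)=-216, F_uu(1)=540; F_vv(1)=-36, F_vv(2)=24, F_vv(4)=-72.
Local maxima occur where both diagonal entries negative: (-2, 1), (-2, 4). Count: 2.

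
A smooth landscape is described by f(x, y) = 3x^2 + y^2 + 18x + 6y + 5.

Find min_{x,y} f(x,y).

f(x,y) separates as P(x) + Q(y) + 5, so its minimum is min P + min Q + 5.
P'(x) = 6x + 18 vanishes at x ∈ {-3}; Q'(y) = 2y + 6 vanishes at y ∈ {-3}.
Local minima of P (where P''>0): P(-3)=-27. Local minima of Q: Q(-3)=-9.
So the global minimum of f is P(-3) + Q(-3) + 5 = -27 − 9 + 5 = -31, attained at (-3, -3).

-31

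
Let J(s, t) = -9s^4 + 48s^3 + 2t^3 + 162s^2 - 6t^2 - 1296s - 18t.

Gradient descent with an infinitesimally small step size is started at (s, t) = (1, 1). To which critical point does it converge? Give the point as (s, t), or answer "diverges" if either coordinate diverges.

(3, 3)

J is separable, so gradient descent decouples: s follows -∂J/∂s, t follows -∂J/∂t.
∂J/∂s = -36(s - 4)(s - 3)(s + 3); at s=1 this is -864, so s increases.
∂J/∂t = 6(t - 3)(t + 1); at t=1 this is -24, so t increases.
s converges to its nearest critical value 3 (a local min of the s-part); t converges to 3. The iterate converges to (3, 3).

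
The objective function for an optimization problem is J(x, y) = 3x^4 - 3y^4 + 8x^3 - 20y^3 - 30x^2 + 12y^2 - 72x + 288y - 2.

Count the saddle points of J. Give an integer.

5

J separates as a function of x plus a function of y, so ∇J=0 decouples.
∂J/∂x = 12(x - 2)(x + 1)(x + 3) = 0 at x ∈ {-3, -1, 2}; ∂J/∂y = -12(y - 2)(y + 3)(y + 4) = 0 at y ∈ {-4, -3, 2}.
The Hessian is diagonal: diag(J_xx, J_yy). Second derivatives: J_xx(-3)=120, J_xx(-1)=-72, J_xx(2)=180; J_yy(-4)=-72, J_yy(-3)=60, J_yy(2)=-360.
Saddle points occur where the two diagonal entries have opposite signs: (-3, -4), (-3, 2), (-1, -3), (2, -4), (2, 2). Count: 5.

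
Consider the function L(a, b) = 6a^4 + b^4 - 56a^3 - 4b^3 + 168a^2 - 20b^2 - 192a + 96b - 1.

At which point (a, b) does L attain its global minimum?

L(a,b) separates as P(a) + Q(b) − 1, so its minimum is min P + min Q − 1.
P'(a) = 24(a - 4)(a - 2)(a - 1) vanishes at a ∈ {1, 2, 4}; Q'(b) = 4(b - 4)(b - 2)(b + 3) vanishes at b ∈ {-3, 2, 4}.
Local minima of P (where P''>0): P(1)=-74, P(4)=-128. Local minima of Q: Q(-3)=-279, Q(4)=64.
So the global minimum of L is P(4) + Q(-3) − 1 = -128 − 279 − 1 = -408, attained at (4, -3).

(4, -3)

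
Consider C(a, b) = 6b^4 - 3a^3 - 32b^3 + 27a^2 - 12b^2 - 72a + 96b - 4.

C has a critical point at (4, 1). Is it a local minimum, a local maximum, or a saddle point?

The mixed partial ∂²C/∂a∂b is 0, so the Hessian at any point is diag(C_aa, C_bb) = diag(18(-a + 3), 24(3b^2 - 8b - 1)).
At (4, 1): H = diag(-18, -144).
Both eigenvalues are negative, so H is negative definite: a local maximum.

local maximum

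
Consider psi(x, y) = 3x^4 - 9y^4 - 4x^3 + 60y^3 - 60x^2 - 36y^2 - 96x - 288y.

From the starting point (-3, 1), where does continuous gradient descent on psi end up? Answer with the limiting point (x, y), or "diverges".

(-2, 2)

psi is separable, so gradient descent decouples: x follows -∂psi/∂x, y follows -∂psi/∂y.
∂psi/∂x = 12(x - 4)(x + 1)(x + 2); at x=-3 this is -168, so x increases.
∂psi/∂y = -36(y - 4)(y - 2)(y + 1); at y=1 this is -216, so y increases.
x converges to its nearest critical value -2 (a local min of the x-part); y converges to 2. The iterate converges to (-2, 2).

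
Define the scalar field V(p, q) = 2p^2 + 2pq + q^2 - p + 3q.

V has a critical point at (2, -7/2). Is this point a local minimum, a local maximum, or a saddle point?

The Hessian of V is constant: H = [[4, 2], [2, 2]].
det(H) = 4·2 − 2² = 4.
det(H) > 0 and tr(H) = 6 > 0, so H is positive definite and the point is a local minimum.

local minimum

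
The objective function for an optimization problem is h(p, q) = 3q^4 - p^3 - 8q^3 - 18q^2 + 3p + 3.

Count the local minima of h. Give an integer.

2

h separates as a function of p plus a function of q, so ∇h=0 decouples.
∂h/∂p = -3(p - 1)(p + 1) = 0 at p ∈ {-1, 1}; ∂h/∂q = 12q(q - 3)(q + 1) = 0 at q ∈ {-1, 0, 3}.
The Hessian is diagonal: diag(h_pp, h_qq). Second derivatives: h_pp(-1)=6, h_pp(1)=-6; h_qq(-1)=48, h_qq(0)=-36, h_qq(3)=144.
Local minima occur where both diagonal entries positive: (-1, -1), (-1, 3). Count: 2.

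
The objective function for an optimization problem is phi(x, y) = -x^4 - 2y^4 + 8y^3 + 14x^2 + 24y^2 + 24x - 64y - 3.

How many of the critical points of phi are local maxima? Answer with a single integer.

4

phi separates as a function of x plus a function of y, so ∇phi=0 decouples.
∂phi/∂x = -4(x - 3)(x + 1)(x + 2) = 0 at x ∈ {-2, -1, 3}; ∂phi/∂y = -8(y - 4)(y - 1)(y + 2) = 0 at y ∈ {-2, 1, 4}.
The Hessian is diagonal: diag(phi_xx, phi_yy). Second derivatives: phi_xx(-2)=-20, phi_xx(-1)=16, phi_xx(3)=-80; phi_yy(-2)=-144, phi_yy(1)=72, phi_yy(4)=-144.
Local maxima occur where both diagonal entries negative: (-2, -2), (-2, 4), (3, -2), (3, 4). Count: 4.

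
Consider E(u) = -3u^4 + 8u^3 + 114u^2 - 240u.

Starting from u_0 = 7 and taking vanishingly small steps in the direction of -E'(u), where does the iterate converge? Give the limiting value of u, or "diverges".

diverges

E'(u) = -12(u - 5)(u - 1)(u + 4), so E'(7) = -1584.
Gradient descent moves in the -E' direction, i.e. u is increasing.
There is no critical point above u=7, and E' keeps the same sign, so the iterate runs off to +∞.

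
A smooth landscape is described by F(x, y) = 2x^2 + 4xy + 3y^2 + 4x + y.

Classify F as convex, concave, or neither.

F is quadratic, so its Hessian is the constant matrix H = [[4, 4], [4, 6]].
det(H) = 8, tr(H) = 10.
det(H) > 0 and tr(H) > 0, so H is positive definite everywhere: convex.

convex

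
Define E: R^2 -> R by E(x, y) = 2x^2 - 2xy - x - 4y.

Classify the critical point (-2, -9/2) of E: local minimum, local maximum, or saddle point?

The Hessian of E is constant: H = [[4, -2], [-2, 0]].
det(H) = 4·0 − (-2)² = -4.
Since det(H) < 0, H is indefinite and the critical point is a saddle point.

saddle point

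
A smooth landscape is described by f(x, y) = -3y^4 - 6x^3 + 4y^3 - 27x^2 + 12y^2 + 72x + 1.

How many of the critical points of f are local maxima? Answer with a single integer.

2

f separates as a function of x plus a function of y, so ∇f=0 decouples.
∂f/∂x = -18(x - 1)(x + 4) = 0 at x ∈ {-4, 1}; ∂f/∂y = -12y(y - 2)(y + 1) = 0 at y ∈ {-1, 0, 2}.
The Hessian is diagonal: diag(f_xx, f_yy). Second derivatives: f_xx(-4)=90, f_xx(1)=-90; f_yy(-1)=-36, f_yy(0)=24, f_yy(2)=-72.
Local maxima occur where both diagonal entries negative: (1, -1), (1, 2). Count: 2.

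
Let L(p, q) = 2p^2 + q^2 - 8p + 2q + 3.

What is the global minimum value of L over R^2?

-6

L(p,q) separates as A(p) + B(q) + 3, so its minimum is min A + min B + 3.
A'(p) = 4p - 8 vanishes at p ∈ {2}; B'(q) = 2q + 2 vanishes at q ∈ {-1}.
Local minima of A (where A''>0): A(2)=-8. Local minima of B: B(-1)=-1.
So the global minimum of L is A(2) + B(-1) + 3 = -8 − 1 + 3 = -6, attained at (2, -1).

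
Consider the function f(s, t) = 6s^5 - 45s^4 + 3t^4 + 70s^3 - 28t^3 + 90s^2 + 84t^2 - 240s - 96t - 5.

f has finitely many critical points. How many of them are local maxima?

f separates as a function of s plus a function of t, so ∇f=0 decouples.
∂f/∂s = 30(s - 4)(s - 2)(s - 1)(s + 1) = 0 at s ∈ {-1, 1, 2, 4}; ∂f/∂t = 12(t - 4)(t - 2)(t - 1) = 0 at t ∈ {1, 2, 4}.
The Hessian is diagonal: diag(f_ss, f_tt). Second derivatives: f_ss(-1)=-900, f_ss(1)=180, f_ss(2)=-180, f_ss(4)=900; f_tt(1)=36, f_tt(2)=-24, f_tt(4)=72.
Local maxima occur where both diagonal entries negative: (-1, 2), (2, 2). Count: 2.

2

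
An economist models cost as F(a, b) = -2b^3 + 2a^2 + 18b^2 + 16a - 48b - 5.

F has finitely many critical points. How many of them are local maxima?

F separates as a function of a plus a function of b, so ∇F=0 decouples.
∂F/∂a = 4(a + 4) = 0 at a ∈ {-4}; ∂F/∂b = -6(b - 4)(b - 2) = 0 at b ∈ {2, 4}.
The Hessian is diagonal: diag(F_aa, F_bb). Second derivatives: F_aa(-4)=4; F_bb(2)=12, F_bb(4)=-12.
Local maxima occur where both diagonal entries negative: none. Count: 0.

0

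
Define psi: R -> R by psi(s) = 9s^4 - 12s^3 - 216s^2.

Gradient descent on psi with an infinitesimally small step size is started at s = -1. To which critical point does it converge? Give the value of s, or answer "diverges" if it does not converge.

psi'(s) = 36s(s - 4)(s + 3), so psi'(-1) = 360.
Gradient descent moves in the -psi' direction, i.e. s is decreasing.
The nearest critical point in that direction is s = -3, where psi'' = 756 > 0 (a local minimum). The iterate converges there.

-3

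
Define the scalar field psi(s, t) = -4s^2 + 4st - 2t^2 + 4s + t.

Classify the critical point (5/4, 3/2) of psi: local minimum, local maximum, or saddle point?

local maximum

The Hessian of psi is constant: H = [[-8, 4], [4, -4]].
det(H) = (-8)·(-4) − 4² = 16.
det(H) > 0 and tr(H) = -12 < 0, so H is negative definite and the point is a local maximum.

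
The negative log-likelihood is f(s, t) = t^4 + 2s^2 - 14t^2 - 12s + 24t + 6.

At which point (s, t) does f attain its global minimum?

(3, -3)

f(s,t) separates as P(s) + Q(t) + 6, so its minimum is min P + min Q + 6.
P'(s) = 4s - 12 vanishes at s ∈ {3}; Q'(t) = 4(t - 2)(t - 1)(t + 3) vanishes at t ∈ {-3, 1, 2}.
Local minima of P (where P''>0): P(3)=-18. Local minima of Q: Q(-3)=-117, Q(2)=8.
So the global minimum of f is P(3) + Q(-3) + 6 = -18 − 117 + 6 = -129, attained at (3, -3).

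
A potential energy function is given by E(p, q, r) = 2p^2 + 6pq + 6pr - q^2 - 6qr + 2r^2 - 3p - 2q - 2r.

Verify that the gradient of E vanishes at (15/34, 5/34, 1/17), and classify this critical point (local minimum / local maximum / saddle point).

saddle point

∇E = (4p + 6q + 6r - 3, 6p - 2q - 6r - 2, 6p - 6q + 4r - 2); substituting (15/34, 5/34, 1/17) gives ∇E = (0, 0, 0), so (15/34, 5/34, 1/17) is indeed a critical point.
The Hessian is constant: H = [[4, 6, 6], [6, -2, -6], [6, -6, 4]].
Leading principal minors: Δ₁ = 4, Δ₂ = -44, Δ₃ = -680.
The minors fit neither the all-positive nor the alternating-sign pattern, so H is indefinite: a saddle point.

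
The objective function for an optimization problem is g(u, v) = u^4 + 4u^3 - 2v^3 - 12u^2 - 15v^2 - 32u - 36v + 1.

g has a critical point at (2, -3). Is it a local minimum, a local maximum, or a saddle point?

local minimum

The mixed partial ∂²g/∂u∂v is 0, so the Hessian at any point is diag(g_uu, g_vv) = diag(12(u^2 + 2u - 2), -6(2v + 5)).
At (2, -3): H = diag(72, 6).
Both eigenvalues are positive, so H is positive definite: a local minimum.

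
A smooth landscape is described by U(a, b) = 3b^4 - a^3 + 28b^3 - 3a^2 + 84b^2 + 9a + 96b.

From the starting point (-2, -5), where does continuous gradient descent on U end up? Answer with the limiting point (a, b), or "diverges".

U is separable, so gradient descent decouples: a follows -∂U/∂a, b follows -∂U/∂b.
∂U/∂a = -3(a - 1)(a + 3); at a=-2 this is 9, so a decreases.
∂U/∂b = 12(b + 1)(b + 2)(b + 4); at b=-5 this is -144, so b increases.
a converges to its nearest critical value -3 (a local min of the a-part); b converges to -4. The iterate converges to (-3, -4).

(-3, -4)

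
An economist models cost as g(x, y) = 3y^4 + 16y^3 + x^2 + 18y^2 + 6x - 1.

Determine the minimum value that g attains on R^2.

-37

g(x,y) separates as P(x) + Q(y) − 1, so its minimum is min P + min Q − 1.
P'(x) = 2x + 6 vanishes at x ∈ {-3}; Q'(y) = 12y(y + 1)(y + 3) vanishes at y ∈ {-3, -1, 0}.
Local minima of P (where P''>0): P(-3)=-9. Local minima of Q: Q(-3)=-27, Q(0)=0.
So the global minimum of g is P(-3) + Q(-3) − 1 = -9 − 27 − 1 = -37, attained at (-3, -3).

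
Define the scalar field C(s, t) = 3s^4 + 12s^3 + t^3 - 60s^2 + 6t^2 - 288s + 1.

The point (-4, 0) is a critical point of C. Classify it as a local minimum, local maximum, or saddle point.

local minimum

The mixed partial ∂²C/∂s∂t is 0, so the Hessian at any point is diag(C_ss, C_tt) = diag(12(3s^2 + 6s - 10), 6(t + 2)).
At (-4, 0): H = diag(168, 12).
Both eigenvalues are positive, so H is positive definite: a local minimum.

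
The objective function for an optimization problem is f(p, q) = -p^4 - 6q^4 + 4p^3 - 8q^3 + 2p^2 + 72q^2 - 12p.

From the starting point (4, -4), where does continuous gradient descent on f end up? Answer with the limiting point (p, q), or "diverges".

f is separable, so gradient descent decouples: p follows -∂f/∂p, q follows -∂f/∂q.
∂f/∂p = -4(p - 3)(p - 1)(p + 1); at p=4 this is -60, so p increases.
∂f/∂q = -24q(q - 2)(q + 3); at q=-4 this is 576, so q decreases.
The p-coordinate has no critical point in that direction and runs off to infinity.

diverges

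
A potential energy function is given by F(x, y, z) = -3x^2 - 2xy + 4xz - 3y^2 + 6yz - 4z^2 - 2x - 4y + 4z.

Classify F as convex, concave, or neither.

F is quadratic, so its Hessian is the constant matrix H = [[-6, -2, 4], [-2, -6, 6], [4, 6, -8]].
Leading principal minors: -6, 32, -40.
Signs alternate −, +, − ⇒ H ≺ 0 ⇒ concave.

concave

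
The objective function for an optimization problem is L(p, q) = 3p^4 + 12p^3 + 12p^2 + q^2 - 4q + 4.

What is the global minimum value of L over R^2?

L(p,q) separates as A(p) + B(q) + 4, so its minimum is min A + min B + 4.
A'(p) = 12p(p + 1)(p + 2) vanishes at p ∈ {-2, -1, 0}; B'(q) = 2q - 4 vanishes at q ∈ {2}.
Local minima of A (where A''>0): A(-2)=0, A(0)=0. Local minima of B: B(2)=-4.
So the global minimum of L is A(-2) + B(2) + 4 = 0 − 4 + 4 = 0, attained at (-2, 2).

0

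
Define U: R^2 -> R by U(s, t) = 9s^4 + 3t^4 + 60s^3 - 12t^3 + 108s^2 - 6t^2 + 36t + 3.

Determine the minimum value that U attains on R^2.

U(s,t) separates as P(s) + Q(t) + 3, so its minimum is min P + min Q + 3.
P'(s) = 36s(s + 2)(s + 3) vanishes at s ∈ {-3, -2, 0}; Q'(t) = 12(t - 3)(t - 1)(t + 1) vanishes at t ∈ {-1, 1, 3}.
Local minima of P (where P''>0): P(-3)=81, P(0)=0. Local minima of Q: Q(-1)=-27, Q(3)=-27.
So the global minimum of U is P(0) + Q(-1) + 3 = 0 − 27 + 3 = -24, attained at (0, -1).

-24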